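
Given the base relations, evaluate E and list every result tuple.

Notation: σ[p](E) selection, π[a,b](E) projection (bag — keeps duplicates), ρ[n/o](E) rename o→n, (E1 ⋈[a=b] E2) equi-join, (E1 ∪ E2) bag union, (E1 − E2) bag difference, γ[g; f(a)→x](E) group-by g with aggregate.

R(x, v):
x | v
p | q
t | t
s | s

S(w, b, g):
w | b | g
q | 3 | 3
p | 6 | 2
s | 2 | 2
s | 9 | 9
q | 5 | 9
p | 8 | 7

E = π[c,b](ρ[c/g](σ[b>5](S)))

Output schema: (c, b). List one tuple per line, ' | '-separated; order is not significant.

Row counts bottom-up:
  S → 6
  σ[b>5](S) → 3
  ρ[c/g](σ[b>5](S)) → 3
  π[c,b](ρ[c/g](σ[b>5](S))) → 3

== RESULT ==
c | b
2 | 6
7 | 8
9 | 9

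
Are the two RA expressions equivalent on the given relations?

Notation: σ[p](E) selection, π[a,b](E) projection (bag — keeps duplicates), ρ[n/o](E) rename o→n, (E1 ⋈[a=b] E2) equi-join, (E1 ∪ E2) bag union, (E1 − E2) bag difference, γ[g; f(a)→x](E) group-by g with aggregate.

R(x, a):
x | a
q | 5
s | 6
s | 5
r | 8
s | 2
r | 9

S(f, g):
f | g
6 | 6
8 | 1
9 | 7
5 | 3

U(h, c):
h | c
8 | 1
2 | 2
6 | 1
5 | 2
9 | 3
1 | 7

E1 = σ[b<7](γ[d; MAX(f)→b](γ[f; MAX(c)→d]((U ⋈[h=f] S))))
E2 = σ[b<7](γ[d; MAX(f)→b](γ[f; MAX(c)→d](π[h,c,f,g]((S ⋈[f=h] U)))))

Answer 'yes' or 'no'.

E1 subexpression sizes:
  U → 6
  S → 4
  (U ⋈[h=f] S) → 4
  γ[f; MAX(c)→d]((U ⋈[h=f] S)) → 4
  γ[d; MAX(f)→b](γ[f; MAX(c)→d]((U ⋈[h=f] S))) → 3
  σ[b<7](γ[d; MAX(f)→b](γ[f; MAX(c)→d]((U ⋈[h=f] S)))) → 1
E2 subexpression sizes:
  S → 4
  U → 6
  (S ⋈[f=h] U) → 4
  π[h,c,f,g]((S ⋈[f=h] U)) → 4
  γ[f; MAX(c)→d](π[h,c,f,g]((S ⋈[f=h] U))) → 4
  γ[d; MAX(f)→b](γ[f; MAX(c)→d](π[h,c,f,g]((S ⋈[f=h] U)))) → 3
  σ[b<7](γ[d; MAX(f)→b](γ[f; MAX(c)→d](π[h,c,f,g]((S ⋈[f=h] U))))) → 1

E1 and E2 produce the same multiset:
d | b
2 | 5

yes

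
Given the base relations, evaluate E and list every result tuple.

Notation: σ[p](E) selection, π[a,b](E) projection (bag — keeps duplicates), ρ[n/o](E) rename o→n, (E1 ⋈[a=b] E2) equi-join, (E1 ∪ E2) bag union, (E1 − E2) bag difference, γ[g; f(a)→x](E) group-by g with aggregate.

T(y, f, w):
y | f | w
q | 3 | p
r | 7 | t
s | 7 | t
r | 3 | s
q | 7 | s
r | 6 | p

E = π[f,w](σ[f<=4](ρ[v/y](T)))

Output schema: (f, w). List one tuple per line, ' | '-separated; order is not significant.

Subexpression sizes:
  T → 6
  ρ[v/y](T) → 6
  σ[f<=4](ρ[v/y](T)) → 2
  π[f,w](σ[f<=4](ρ[v/y](T))) → 2

== RESULT ==
f | w
3 | p
3 | s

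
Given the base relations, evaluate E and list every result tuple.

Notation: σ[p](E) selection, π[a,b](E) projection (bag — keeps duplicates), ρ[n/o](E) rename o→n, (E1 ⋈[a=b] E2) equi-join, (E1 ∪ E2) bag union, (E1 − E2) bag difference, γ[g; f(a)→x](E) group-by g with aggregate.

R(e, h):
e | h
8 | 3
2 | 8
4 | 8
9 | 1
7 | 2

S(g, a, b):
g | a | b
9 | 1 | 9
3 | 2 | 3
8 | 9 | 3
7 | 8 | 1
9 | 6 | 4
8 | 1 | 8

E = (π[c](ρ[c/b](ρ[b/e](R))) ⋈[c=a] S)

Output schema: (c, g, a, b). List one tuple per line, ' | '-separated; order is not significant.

Stepwise |·|:
  R → 5
  ρ[b/e](R) → 5
  ρ[c/b](ρ[b/e](R)) → 5
  π[c](ρ[c/b](ρ[b/e](R))) → 5
  S → 6
  (π[c](ρ[c/b](ρ[b/e](R))) ⋈[c=a] S) → 3

== RESULT ==
c | g | a | b
2 | 3 | 2 | 3
8 | 7 | 8 | 1
9 | 8 | 9 | 3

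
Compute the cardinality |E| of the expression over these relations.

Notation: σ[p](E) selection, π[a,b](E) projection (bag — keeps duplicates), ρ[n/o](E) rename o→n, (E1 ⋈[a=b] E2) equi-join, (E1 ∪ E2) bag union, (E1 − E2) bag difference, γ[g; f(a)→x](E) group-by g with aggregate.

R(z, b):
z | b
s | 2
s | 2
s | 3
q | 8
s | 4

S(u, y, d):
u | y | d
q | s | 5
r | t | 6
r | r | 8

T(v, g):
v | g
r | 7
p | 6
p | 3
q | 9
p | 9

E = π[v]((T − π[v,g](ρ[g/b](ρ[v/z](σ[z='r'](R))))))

Row counts bottom-up:
  T → 5
  R → 5
  σ[z='r'](R) → 0
  ρ[v/z](σ[z='r'](R)) → 0
  ρ[g/b](ρ[v/z](σ[z='r'](R))) → 0
  π[v,g](ρ[g/b](ρ[v/z](σ[z='r'](R)))) → 0
  (T − π[v,g](ρ[g/b](ρ[v/z](σ[z='r'](R))))) → 5
  π[v]((T − π[v,g](ρ[g/b](ρ[v/z](σ[z='r'](R)))))) → 5

|E| = 5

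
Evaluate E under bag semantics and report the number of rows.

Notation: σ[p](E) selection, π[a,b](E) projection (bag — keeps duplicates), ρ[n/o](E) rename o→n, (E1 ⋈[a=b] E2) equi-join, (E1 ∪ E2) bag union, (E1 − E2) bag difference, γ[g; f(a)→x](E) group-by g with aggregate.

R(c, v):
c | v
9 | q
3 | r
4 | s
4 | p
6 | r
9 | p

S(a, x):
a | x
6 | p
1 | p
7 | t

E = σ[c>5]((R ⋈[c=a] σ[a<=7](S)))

Stepwise |·|:
  R → 6
  S → 3
  σ[a<=7](S) → 3
  (R ⋈[c=a] σ[a<=7](S)) → 1
  σ[c>5]((R ⋈[c=a] σ[a<=7](S))) → 1

|E| = 1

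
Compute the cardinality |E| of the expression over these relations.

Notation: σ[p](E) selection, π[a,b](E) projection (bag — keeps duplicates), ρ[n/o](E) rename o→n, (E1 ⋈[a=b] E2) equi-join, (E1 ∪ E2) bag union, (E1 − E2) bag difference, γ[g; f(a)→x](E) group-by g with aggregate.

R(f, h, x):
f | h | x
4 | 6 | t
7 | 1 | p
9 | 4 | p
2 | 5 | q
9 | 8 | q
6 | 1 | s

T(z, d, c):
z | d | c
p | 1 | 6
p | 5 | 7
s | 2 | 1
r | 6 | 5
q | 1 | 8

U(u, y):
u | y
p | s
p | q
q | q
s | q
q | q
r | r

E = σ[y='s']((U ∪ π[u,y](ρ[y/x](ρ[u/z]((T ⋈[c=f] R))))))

Stepwise |·|:
  U → 6
  T → 5
  R → 6
  (T ⋈[c=f] R) → 2
  ρ[u/z]((T ⋈[c=f] R)) → 2
  ρ[y/x](ρ[u/z]((T ⋈[c=f] R))) → 2
  π[u,y](ρ[y/x](ρ[u/z]((T ⋈[c=f] R)))) → 2
  (U ∪ π[u,y](ρ[y/x](ρ[u/z]((T ⋈[c=f] R))))) → 8
  σ[y='s']((U ∪ π[u,y](ρ[y/x](ρ[u/z]((T ⋈[c=f] R)))))) → 2

|E| = 2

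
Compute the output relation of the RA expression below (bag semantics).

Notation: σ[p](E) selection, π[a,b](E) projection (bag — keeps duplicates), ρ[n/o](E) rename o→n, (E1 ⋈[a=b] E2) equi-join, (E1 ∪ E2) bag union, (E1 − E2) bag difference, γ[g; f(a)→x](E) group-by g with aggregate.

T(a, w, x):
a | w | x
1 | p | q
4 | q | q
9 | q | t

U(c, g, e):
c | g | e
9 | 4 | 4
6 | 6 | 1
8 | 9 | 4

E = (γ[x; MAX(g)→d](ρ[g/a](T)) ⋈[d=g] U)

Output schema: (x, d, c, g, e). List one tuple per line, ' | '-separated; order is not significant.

Per-node cardinality:
  T → 3
  ρ[g/a](T) → 3
  γ[x; MAX(g)→d](ρ[g/a](T)) → 2
  U → 3
  (γ[x; MAX(g)→d](ρ[g/a](T)) ⋈[d=g] U) → 2

== RESULT ==
x | d | c | g | e
q | 4 | 9 | 4 | 4
t | 9 | 8 | 9 | 4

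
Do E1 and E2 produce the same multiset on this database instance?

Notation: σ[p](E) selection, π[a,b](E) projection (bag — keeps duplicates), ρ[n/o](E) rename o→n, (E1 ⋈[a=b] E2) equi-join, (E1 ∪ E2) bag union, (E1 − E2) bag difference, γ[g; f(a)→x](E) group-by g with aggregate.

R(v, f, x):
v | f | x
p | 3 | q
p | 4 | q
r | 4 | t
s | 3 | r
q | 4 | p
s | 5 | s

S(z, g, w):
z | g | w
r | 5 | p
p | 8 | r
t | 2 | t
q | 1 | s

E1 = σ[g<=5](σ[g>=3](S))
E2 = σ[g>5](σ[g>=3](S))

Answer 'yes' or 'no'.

E1 subexpression sizes:
  S → 4
  σ[g>=3](S) → 2
  σ[g<=5](σ[g>=3](S)) → 1
E2 subexpression sizes:
  S → 4
  σ[g>=3](S) → 2
  σ[g>5](σ[g>=3](S)) → 1

E1 result:
z | g | w
r | 5 | p
E2 result:
z | g | w
p | 8 | r
Witness: ('p', 8, 'r') appears 0× in E1 but 1× in E2.

no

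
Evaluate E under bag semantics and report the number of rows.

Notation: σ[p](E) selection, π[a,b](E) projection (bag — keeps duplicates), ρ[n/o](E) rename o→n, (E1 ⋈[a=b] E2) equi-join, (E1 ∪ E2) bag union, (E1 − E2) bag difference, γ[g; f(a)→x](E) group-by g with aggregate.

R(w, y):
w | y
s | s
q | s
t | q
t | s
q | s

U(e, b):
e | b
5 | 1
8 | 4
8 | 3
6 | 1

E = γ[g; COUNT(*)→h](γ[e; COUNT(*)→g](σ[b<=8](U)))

Stepwise |·|:
  U → 4
  σ[b<=8](U) → 4
  γ[e; COUNT(*)→g](σ[b<=8](U)) → 3
  γ[g; COUNT(*)→h](γ[e; COUNT(*)→g](σ[b<=8](U))) → 2

|E| = 2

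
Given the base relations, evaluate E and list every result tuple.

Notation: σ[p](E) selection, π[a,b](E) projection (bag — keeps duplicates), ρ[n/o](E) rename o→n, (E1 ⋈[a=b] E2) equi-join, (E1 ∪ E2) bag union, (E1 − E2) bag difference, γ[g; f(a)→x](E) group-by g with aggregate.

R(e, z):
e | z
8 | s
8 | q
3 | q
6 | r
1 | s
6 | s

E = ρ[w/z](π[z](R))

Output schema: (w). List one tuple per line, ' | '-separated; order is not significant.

Subexpression sizes:
  R → 6
  π[z](R) → 6
  ρ[w/z](π[z](R)) → 6

== RESULT ==
w
q
q
r
s
s
s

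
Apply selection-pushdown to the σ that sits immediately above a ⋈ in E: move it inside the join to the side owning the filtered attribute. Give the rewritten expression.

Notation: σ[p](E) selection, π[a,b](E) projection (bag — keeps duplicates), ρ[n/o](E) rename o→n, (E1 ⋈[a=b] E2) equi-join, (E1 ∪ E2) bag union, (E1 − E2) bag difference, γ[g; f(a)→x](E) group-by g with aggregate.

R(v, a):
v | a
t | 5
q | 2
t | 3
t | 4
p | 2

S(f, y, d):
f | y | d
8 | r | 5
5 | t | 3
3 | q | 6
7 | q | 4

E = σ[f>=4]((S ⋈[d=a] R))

σ filters on f, owned by the left side.
E' = (σ[f>=4](S) ⋈[d=a] R)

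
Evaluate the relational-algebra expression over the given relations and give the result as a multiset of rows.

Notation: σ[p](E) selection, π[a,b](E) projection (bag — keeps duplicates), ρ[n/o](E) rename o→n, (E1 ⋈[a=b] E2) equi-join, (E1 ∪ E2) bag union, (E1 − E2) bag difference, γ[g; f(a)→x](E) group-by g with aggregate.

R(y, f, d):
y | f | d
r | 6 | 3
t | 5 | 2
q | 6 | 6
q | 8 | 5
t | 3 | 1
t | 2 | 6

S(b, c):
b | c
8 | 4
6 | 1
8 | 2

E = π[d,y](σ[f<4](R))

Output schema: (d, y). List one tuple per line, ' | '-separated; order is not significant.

Row counts bottom-up:
  R → 6
  σ[f<4](R) → 2
  π[d,y](σ[f<4](R)) → 2

== RESULT ==
d | y
1 | t
6 | t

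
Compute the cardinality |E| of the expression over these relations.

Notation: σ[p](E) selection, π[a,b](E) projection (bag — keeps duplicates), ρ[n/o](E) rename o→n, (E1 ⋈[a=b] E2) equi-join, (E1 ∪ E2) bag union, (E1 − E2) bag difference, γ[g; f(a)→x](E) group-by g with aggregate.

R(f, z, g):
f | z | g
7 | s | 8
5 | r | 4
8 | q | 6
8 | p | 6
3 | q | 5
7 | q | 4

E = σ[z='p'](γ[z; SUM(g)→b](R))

Per-node cardinality:
  R → 6
  γ[z; SUM(g)→b](R) → 4
  σ[z='p'](γ[z; SUM(g)→b](R)) → 1

|E| = 1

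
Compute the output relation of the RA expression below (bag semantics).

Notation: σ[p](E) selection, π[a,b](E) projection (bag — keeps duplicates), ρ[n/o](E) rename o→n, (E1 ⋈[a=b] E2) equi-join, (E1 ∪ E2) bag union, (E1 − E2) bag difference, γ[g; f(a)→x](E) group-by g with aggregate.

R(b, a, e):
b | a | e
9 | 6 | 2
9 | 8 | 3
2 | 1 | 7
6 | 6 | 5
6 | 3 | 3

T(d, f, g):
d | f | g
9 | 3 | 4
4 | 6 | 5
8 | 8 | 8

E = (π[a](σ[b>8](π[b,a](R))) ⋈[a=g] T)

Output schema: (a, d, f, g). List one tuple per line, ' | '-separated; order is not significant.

Per-node cardinality:
  R → 5
  π[b,a](R) → 5
  σ[b>8](π[b,a](R)) → 2
  π[a](σ[b>8](π[b,a](R))) → 2
  T → 3
  (π[a](σ[b>8](π[b,a](R))) ⋈[a=g] T) → 1

== RESULT ==
a | d | f | g
8 | 8 | 8 | 8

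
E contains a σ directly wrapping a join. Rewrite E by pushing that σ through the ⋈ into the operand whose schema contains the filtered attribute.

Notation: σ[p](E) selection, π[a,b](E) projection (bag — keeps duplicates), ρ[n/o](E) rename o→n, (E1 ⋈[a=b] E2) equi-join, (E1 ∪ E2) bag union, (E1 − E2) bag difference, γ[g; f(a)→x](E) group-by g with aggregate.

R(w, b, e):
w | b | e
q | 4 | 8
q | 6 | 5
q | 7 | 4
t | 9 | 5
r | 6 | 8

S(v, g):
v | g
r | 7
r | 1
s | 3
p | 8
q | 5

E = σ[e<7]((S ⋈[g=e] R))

σ filters on e, owned by the right side.
E' = (S ⋈[g=e] σ[e<7](R))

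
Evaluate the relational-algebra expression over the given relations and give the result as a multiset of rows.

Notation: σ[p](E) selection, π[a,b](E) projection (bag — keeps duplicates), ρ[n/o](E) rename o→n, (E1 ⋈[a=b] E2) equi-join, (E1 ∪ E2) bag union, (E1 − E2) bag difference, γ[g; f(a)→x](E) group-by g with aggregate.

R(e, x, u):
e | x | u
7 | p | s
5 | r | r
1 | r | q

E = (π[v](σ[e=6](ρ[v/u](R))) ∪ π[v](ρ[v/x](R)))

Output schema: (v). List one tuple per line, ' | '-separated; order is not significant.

Stepwise |·|:
  R → 3
  ρ[v/u](R) → 3
  σ[e=6](ρ[v/u](R)) → 0
  π[v](σ[e=6](ρ[v/u](R))) → 0
  R → 3
  ρ[v/x](R) → 3
  π[v](ρ[v/x](R)) → 3
  (π[v](σ[e=6](ρ[v/u](R))) ∪ π[v](ρ[v/x](R))) → 3

== RESULT ==
v
p
r
r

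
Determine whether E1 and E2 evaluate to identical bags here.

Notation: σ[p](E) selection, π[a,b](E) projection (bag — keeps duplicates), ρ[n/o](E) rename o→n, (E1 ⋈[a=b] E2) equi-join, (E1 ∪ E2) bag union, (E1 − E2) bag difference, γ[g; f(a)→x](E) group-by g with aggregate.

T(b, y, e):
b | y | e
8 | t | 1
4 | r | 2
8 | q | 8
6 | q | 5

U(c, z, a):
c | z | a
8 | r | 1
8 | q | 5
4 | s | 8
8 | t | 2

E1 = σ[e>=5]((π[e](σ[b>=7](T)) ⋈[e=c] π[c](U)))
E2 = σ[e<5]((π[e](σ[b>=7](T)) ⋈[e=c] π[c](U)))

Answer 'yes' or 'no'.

E1 per-node cardinality:
  T → 4
  σ[b>=7](T) → 2
  π[e](σ[b>=7](T)) → 2
  U → 4
  π[c](U) → 4
  (π[e](σ[b>=7](T)) ⋈[e=c] π[c](U)) → 3
  σ[e>=5]((π[e](σ[b>=7](T)) ⋈[e=c] π[c](U))) → 3
E2 per-node cardinality:
  T → 4
  σ[b>=7](T) → 2
  π[e](σ[b>=7](T)) → 2
  U → 4
  π[c](U) → 4
  (π[e](σ[b>=7](T)) ⋈[e=c] π[c](U)) → 3
  σ[e<5]((π[e](σ[b>=7](T)) ⋈[e=c] π[c](U))) → 0

E1 result:
e | c
8 | 8
8 | 8
8 | 8
E2 result:
e | c
(0 rows)
Witness: (8, 8) appears 3× in E1 but 0× in E2.

no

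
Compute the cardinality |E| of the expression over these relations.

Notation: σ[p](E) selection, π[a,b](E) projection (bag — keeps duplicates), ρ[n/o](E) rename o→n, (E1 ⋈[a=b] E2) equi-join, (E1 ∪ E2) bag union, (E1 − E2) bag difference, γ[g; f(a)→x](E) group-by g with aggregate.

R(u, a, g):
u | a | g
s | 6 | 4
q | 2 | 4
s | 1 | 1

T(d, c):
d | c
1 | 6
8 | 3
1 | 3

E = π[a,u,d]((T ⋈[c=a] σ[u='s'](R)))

Per-node cardinality:
  T → 3
  R → 3
  σ[u='s'](R) → 2
  (T ⋈[c=a] σ[u='s'](R)) → 1
  π[a,u,d]((T ⋈[c=a] σ[u='s'](R))) → 1

|E| = 1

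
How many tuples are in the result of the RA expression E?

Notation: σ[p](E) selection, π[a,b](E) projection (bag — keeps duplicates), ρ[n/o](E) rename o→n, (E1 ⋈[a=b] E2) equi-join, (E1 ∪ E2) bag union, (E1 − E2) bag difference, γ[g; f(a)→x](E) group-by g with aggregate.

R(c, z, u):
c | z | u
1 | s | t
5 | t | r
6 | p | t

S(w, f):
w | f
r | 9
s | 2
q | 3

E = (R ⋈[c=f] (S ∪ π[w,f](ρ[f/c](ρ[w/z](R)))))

Per-node cardinality:
  R → 3
  S → 3
  R → 3
  ρ[w/z](R) → 3
  ρ[f/c](ρ[w/z](R)) → 3
  π[w,f](ρ[f/c](ρ[w/z](R))) → 3
  (S ∪ π[w,f](ρ[f/c](ρ[w/z](R)))) → 6
  (R ⋈[c=f] (S ∪ π[w,f](ρ[f/c](ρ[w/z](R))))) → 3

|E| = 3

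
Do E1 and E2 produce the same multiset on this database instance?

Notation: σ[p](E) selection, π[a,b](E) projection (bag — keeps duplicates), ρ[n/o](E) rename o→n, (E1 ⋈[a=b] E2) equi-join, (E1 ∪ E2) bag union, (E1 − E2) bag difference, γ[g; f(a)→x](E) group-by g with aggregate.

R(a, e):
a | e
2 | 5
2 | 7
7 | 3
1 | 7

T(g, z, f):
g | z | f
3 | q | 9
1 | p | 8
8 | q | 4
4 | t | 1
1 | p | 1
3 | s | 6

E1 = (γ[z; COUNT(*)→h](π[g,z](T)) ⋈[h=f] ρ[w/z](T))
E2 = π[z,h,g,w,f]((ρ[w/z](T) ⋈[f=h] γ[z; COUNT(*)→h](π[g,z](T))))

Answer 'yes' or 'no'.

E1 subexpression sizes:
  T → 6
  π[g,z](T) → 6
  γ[z; COUNT(*)→h](π[g,z](T)) → 4
  T → 6
  ρ[w/z](T) → 6
  (γ[z; COUNT(*)→h](π[g,z](T)) ⋈[h=f] ρ[w/z](T)) → 4
E2 subexpression sizes:
  T → 6
  ρ[w/z](T) → 6
  T → 6
  π[g,z](T) → 6
  γ[z; COUNT(*)→h](π[g,z](T)) → 4
  (ρ[w/z](T) ⋈[f=h] γ[z; COUNT(*)→h](π[g,z](T))) → 4
  π[z,h,g,w,f]((ρ[w/z](T) ⋈[f=h] γ[z; COUNT(*)→h](π[g,z](T)))) → 4

E1 and E2 produce the same multiset:
z | h | g | w | f
s | 1 | 1 | p | 1
s | 1 | 4 | t | 1
t | 1 | 1 | p | 1
t | 1 | 4 | t | 1

yes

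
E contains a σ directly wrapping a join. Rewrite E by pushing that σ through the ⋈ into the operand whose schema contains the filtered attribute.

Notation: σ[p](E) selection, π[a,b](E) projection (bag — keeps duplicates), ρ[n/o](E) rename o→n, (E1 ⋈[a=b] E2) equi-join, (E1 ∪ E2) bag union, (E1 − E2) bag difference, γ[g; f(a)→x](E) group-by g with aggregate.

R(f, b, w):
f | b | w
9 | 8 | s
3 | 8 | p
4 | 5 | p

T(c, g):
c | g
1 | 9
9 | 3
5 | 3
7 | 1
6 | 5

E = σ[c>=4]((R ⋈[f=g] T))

σ filters on c, owned by the right side.
E' = (R ⋈[f=g] σ[c>=4](T))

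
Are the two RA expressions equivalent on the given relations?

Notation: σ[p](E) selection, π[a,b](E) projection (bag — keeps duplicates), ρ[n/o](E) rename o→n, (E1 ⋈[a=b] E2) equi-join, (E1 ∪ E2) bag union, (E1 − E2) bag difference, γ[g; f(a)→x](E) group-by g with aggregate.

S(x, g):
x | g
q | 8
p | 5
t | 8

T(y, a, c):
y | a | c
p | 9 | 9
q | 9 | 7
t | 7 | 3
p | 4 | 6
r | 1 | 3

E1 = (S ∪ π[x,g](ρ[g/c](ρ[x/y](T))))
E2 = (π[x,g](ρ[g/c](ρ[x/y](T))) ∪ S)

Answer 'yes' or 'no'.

E1 row counts bottom-up:
  S → 3
  T → 5
  ρ[x/y](T) → 5
  ρ[g/c](ρ[x/y](T)) → 5
  π[x,g](ρ[g/c](ρ[x/y](T))) → 5
  (S ∪ π[x,g](ρ[g/c](ρ[x/y](T)))) → 8
E2 row counts bottom-up:
  T → 5
  ρ[x/y](T) → 5
  ρ[g/c](ρ[x/y](T)) → 5
  π[x,g](ρ[g/c](ρ[x/y](T))) → 5
  S → 3
  (π[x,g](ρ[g/c](ρ[x/y](T))) ∪ S) → 8

E1 and E2 produce the same multiset:
x | g
p | 5
p | 6
p | 9
q | 7
q | 8
r | 3
t | 3
t | 8

yes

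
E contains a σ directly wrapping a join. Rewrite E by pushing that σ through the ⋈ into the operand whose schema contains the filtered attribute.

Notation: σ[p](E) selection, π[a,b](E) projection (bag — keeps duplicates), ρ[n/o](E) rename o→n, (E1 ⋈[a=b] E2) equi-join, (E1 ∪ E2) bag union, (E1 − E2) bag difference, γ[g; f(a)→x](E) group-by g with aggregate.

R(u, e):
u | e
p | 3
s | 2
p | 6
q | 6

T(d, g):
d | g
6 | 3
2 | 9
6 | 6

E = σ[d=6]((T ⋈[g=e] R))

σ filters on d, owned by the left side.
E' = (σ[d=6](T) ⋈[g=e] R)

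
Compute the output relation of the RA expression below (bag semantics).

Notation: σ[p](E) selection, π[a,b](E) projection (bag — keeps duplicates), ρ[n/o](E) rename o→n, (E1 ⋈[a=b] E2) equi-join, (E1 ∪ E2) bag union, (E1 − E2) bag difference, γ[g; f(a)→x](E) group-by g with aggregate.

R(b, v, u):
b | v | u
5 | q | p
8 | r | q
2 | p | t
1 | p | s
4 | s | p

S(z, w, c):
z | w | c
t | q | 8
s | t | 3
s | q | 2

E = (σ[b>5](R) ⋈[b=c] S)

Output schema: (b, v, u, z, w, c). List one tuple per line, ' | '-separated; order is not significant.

Per-node cardinality:
  R → 5
  σ[b>5](R) → 1
  S → 3
  (σ[b>5](R) ⋈[b=c] S) → 1

== RESULT ==
b | v | u | z | w | c
8 | r | q | t | q | 8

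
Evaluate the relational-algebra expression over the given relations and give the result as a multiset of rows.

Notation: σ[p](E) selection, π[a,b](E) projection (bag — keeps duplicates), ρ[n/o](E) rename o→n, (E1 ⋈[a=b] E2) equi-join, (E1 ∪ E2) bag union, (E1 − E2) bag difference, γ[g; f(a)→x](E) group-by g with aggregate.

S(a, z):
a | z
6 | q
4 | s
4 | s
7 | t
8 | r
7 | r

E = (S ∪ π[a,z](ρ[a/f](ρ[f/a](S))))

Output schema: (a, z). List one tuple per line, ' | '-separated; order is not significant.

Per-node cardinality:
  S → 6
  S → 6
  ρ[f/a](S) → 6
  ρ[a/f](ρ[f/a](S)) → 6
  π[a,z](ρ[a/f](ρ[f/a](S))) → 6
  (S ∪ π[a,z](ρ[a/f](ρ[f/a](S)))) → 12

== RESULT ==
a | z
4 | s
4 | s
4 | s
4 | s
6 | q
6 | q
7 | r
7 | r
7 | t
7 | t
8 | r
8 | r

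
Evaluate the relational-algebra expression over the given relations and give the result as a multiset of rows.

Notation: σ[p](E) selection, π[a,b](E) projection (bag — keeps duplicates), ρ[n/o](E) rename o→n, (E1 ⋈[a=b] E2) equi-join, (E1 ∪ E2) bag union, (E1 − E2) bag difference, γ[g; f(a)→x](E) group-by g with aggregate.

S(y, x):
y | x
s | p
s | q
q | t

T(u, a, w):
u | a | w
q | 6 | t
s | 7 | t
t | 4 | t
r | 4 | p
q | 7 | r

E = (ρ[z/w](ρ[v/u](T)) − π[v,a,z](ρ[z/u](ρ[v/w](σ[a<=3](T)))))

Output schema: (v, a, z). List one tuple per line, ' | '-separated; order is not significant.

Per-node cardinality:
  T → 5
  ρ[v/u](T) → 5
  ρ[z/w](ρ[v/u](T)) → 5
  T → 5
  σ[a<=3](T) → 0
  ρ[v/w](σ[a<=3](T)) → 0
  ρ[z/u](ρ[v/w](σ[a<=3](T))) → 0
  π[v,a,z](ρ[z/u](ρ[v/w](σ[a<=3](T)))) → 0
  (ρ[z/w](ρ[v/u](T)) − π[v,a,z](ρ[z/u](ρ[v/w](σ[a<=3](T))))) → 5

== RESULT ==
v | a | z
q | 6 | t
q | 7 | r
r | 4 | p
s | 7 | t
t | 4 | t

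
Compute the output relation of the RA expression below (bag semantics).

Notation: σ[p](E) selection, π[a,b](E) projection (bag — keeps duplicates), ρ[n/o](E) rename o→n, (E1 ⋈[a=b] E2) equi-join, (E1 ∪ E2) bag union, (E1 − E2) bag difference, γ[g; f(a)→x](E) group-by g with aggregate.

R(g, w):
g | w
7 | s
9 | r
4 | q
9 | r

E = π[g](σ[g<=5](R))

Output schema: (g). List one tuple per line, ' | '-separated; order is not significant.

Per-node cardinality:
  R → 4
  σ[g<=5](R) → 1
  π[g](σ[g<=5](R)) → 1

== RESULT ==
g
4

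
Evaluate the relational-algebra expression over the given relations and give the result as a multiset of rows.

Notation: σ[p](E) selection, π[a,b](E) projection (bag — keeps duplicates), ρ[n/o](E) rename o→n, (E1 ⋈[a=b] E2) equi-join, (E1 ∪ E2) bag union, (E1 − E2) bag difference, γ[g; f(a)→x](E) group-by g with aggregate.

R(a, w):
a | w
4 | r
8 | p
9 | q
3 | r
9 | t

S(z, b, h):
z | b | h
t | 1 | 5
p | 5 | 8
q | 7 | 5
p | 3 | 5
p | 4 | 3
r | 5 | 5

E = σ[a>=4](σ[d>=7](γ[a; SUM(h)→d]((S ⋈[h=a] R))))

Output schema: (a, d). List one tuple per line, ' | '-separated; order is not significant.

Subexpression sizes:
  S → 6
  R → 5
  (S ⋈[h=a] R) → 2
  γ[a; SUM(h)→d]((S ⋈[h=a] R)) → 2
  σ[d>=7](γ[a; SUM(h)→d]((S ⋈[h=a] R))) → 1
  σ[a>=4](σ[d>=7](γ[a; SUM(h)→d]((S ⋈[h=a] R)))) → 1

== RESULT ==
a | d
8 | 8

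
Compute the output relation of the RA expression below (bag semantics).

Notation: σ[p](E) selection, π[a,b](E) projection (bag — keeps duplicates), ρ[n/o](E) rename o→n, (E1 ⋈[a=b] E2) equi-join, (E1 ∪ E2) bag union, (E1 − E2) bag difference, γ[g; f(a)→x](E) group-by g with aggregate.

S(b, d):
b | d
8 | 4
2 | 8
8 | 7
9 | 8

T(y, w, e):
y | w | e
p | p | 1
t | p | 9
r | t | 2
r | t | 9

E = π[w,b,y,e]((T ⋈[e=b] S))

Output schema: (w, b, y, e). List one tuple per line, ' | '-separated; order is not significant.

Row counts bottom-up:
  T → 4
  S → 4
  (T ⋈[e=b] S) → 3
  π[w,b,y,e]((T ⋈[e=b] S)) → 3

== RESULT ==
w | b | y | e
p | 9 | t | 9
t | 2 | r | 2
t | 9 | r | 9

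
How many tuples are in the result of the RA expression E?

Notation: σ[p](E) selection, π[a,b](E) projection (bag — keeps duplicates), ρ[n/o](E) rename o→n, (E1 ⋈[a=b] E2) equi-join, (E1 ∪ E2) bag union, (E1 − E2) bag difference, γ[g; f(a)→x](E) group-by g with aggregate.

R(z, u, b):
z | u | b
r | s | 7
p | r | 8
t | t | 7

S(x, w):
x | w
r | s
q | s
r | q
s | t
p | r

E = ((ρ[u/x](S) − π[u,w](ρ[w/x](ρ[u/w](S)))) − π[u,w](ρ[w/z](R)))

Per-node cardinality:
  S → 5
  ρ[u/x](S) → 5
  S → 5
  ρ[u/w](S) → 5
  ρ[w/x](ρ[u/w](S)) → 5
  π[u,w](ρ[w/x](ρ[u/w](S))) → 5
  (ρ[u/x](S) − π[u,w](ρ[w/x](ρ[u/w](S)))) → 5
  R → 3
  ρ[w/z](R) → 3
  π[u,w](ρ[w/z](R)) → 3
  ((ρ[u/x](S) − π[u,w](ρ[w/x](ρ[u/w](S)))) − π[u,w](ρ[w/z](R))) → 5

|E| = 5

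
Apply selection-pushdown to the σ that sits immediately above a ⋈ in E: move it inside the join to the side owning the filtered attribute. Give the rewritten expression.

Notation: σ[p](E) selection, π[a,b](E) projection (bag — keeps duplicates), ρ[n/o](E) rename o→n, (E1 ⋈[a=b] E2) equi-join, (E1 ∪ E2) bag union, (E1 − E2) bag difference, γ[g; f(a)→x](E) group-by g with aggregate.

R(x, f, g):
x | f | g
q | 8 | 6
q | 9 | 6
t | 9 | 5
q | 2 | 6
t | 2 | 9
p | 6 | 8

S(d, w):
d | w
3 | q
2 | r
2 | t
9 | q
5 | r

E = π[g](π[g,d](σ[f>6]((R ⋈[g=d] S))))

σ filters on f, owned by the left side.
E' = π[g](π[g,d]((σ[f>6](R) ⋈[g=d] S)))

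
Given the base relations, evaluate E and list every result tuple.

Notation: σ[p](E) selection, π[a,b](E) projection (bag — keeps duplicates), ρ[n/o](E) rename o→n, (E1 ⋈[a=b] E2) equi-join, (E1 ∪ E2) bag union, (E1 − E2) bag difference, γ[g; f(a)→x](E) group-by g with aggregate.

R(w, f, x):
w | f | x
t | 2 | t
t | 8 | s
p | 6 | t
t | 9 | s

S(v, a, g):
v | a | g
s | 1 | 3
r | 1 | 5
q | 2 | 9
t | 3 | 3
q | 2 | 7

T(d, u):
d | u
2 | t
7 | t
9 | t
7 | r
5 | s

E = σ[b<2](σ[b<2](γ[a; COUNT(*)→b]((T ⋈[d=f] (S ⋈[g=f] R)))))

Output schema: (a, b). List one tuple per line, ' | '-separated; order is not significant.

Per-node cardinality:
  T → 5
  S → 5
  R → 4
  (S ⋈[g=f] R) → 1
  (T ⋈[d=f] (S ⋈[g=f] R)) → 1
  γ[a; COUNT(*)→b]((T ⋈[d=f] (S ⋈[g=f] R))) → 1
  σ[b<2](γ[a; COUNT(*)→b]((T ⋈[d=f] (S ⋈[g=f] R)))) → 1
  σ[b<2](σ[b<2](γ[a; COUNT(*)→b]((T ⋈[d=f] (S ⋈[g=f] R))))) → 1

== RESULT ==
a | b
2 | 1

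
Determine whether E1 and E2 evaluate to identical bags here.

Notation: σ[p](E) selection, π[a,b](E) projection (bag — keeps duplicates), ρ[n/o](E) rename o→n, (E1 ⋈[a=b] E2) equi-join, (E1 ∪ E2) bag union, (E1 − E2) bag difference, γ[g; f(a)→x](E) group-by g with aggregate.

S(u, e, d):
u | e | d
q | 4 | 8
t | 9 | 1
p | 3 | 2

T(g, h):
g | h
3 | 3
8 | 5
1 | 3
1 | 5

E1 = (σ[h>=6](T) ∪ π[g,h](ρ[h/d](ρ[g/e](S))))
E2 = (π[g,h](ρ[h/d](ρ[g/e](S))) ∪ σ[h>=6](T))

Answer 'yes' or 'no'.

E1 subexpression sizes:
  T → 4
  σ[h>=6](T) → 0
  S → 3
  ρ[g/e](S) → 3
  ρ[h/d](ρ[g/e](S)) → 3
  π[g,h](ρ[h/d](ρ[g/e](S))) → 3
  (σ[h>=6](T) ∪ π[g,h](ρ[h/d](ρ[g/e](S)))) → 3
E2 subexpression sizes:
  S → 3
  ρ[g/e](S) → 3
  ρ[h/d](ρ[g/e](S)) → 3
  π[g,h](ρ[h/d](ρ[g/e](S))) → 3
  T → 4
  σ[h>=6](T) → 0
  (π[g,h](ρ[h/d](ρ[g/e](S))) ∪ σ[h>=6](T)) → 3

E1 and E2 produce the same multiset:
g | h
3 | 2
4 | 8
9 | 1

yes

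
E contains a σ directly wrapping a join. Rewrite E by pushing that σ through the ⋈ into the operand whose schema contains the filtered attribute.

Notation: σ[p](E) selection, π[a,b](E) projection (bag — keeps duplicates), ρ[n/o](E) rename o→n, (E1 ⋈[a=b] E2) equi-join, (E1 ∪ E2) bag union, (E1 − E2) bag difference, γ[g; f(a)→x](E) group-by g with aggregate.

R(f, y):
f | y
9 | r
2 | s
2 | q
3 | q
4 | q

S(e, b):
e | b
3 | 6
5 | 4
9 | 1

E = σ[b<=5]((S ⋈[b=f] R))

σ filters on b, owned by the left side.
E' = (σ[b<=5](S) ⋈[b=f] R)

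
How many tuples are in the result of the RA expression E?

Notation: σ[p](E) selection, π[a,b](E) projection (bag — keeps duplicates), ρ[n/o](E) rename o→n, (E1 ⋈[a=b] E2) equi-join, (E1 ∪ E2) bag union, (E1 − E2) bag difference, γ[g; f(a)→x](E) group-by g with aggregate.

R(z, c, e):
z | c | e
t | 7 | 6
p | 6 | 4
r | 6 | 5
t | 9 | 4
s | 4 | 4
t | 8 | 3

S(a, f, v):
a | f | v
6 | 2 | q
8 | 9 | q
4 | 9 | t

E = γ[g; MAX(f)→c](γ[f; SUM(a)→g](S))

Stepwise |·|:
  S → 3
  γ[f; SUM(a)→g](S) → 2
  γ[g; MAX(f)→c](γ[f; SUM(a)→g](S)) → 2

|E| = 2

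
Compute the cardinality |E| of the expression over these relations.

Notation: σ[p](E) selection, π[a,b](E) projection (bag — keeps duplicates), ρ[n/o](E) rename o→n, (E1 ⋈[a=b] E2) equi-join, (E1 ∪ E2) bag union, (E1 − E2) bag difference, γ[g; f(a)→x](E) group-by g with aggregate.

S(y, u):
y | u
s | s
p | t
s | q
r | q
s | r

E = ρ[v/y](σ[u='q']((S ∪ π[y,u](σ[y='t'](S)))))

Per-node cardinality:
  S → 5
  S → 5
  σ[y='t'](S) → 0
  π[y,u](σ[y='t'](S)) → 0
  (S ∪ π[y,u](σ[y='t'](S))) → 5
  σ[u='q']((S ∪ π[y,u](σ[y='t'](S)))) → 2
  ρ[v/y](σ[u='q']((S ∪ π[y,u](σ[y='t'](S))))) → 2

|E| = 2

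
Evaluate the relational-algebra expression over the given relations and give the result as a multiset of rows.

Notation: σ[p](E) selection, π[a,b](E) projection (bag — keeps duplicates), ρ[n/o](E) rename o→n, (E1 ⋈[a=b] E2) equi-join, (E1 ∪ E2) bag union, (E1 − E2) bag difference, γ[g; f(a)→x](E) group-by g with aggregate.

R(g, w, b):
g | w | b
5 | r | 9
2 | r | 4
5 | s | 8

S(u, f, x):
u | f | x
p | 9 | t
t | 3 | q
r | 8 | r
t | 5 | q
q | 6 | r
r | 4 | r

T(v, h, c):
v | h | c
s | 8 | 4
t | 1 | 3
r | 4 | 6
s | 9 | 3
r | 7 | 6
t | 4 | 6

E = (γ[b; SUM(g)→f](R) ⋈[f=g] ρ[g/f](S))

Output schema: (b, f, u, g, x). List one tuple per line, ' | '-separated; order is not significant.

Row counts bottom-up:
  R → 3
  γ[b; SUM(g)→f](R) → 3
  S → 6
  ρ[g/f](S) → 6
  (γ[b; SUM(g)→f](R) ⋈[f=g] ρ[g/f](S)) → 2

== RESULT ==
b | f | u | g | x
8 | 5 | t | 5 | q
9 | 5 | t | 5 | q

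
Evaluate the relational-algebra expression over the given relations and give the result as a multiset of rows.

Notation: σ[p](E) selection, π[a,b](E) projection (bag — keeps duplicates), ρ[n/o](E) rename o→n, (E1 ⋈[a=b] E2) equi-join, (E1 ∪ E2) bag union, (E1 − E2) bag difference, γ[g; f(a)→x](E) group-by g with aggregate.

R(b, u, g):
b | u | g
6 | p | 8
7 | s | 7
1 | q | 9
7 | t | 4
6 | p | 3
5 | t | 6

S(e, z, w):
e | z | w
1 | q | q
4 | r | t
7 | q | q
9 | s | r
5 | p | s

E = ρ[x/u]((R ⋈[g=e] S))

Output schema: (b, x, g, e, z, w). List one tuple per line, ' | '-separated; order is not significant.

Stepwise |·|:
  R → 6
  S → 5
  (R ⋈[g=e] S) → 3
  ρ[x/u]((R ⋈[g=e] S)) → 3

== RESULT ==
b | x | g | e | z | w
1 | q | 9 | 9 | s | r
7 | s | 7 | 7 | q | q
7 | t | 4 | 4 | r | t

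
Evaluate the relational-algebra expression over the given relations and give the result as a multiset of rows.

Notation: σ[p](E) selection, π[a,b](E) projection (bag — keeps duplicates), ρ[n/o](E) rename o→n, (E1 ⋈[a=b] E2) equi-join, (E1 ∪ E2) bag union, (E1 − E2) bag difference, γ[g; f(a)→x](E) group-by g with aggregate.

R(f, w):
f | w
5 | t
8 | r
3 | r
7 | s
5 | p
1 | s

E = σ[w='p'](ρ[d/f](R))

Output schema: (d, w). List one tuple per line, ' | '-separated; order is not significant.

Stepwise |·|:
  R → 6
  ρ[d/f](R) → 6
  σ[w='p'](ρ[d/f](R)) → 1

== RESULT ==
d | w
5 | p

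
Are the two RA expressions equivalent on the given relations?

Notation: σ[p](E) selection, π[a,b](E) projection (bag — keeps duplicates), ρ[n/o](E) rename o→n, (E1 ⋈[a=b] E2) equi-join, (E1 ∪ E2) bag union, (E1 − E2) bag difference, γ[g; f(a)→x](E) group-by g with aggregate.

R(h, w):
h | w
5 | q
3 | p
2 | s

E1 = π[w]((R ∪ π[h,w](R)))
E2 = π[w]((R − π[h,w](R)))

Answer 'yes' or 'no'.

E1 stepwise |·|:
  R → 3
  R → 3
  π[h,w](R) → 3
  (R ∪ π[h,w](R)) → 6
  π[w]((R ∪ π[h,w](R))) → 6
E2 stepwise |·|:
  R → 3
  R → 3
  π[h,w](R) → 3
  (R − π[h,w](R)) → 0
  π[w]((R − π[h,w](R))) → 0

E1 result:
w
p
p
q
q
s
s
E2 result:
w
(0 rows)
Witness: ('p',) appears 2× in E1 but 0× in E2.

no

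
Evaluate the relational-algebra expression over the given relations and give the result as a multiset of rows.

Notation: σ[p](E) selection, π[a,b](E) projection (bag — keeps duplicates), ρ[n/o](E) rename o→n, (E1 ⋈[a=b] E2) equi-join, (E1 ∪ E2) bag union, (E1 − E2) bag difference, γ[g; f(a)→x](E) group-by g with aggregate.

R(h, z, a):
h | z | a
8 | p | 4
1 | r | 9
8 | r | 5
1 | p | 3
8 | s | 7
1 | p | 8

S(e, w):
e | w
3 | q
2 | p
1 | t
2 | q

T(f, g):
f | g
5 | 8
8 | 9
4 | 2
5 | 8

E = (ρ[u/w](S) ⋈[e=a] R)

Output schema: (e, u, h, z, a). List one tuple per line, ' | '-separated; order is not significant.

Per-node cardinality:
  S → 4
  ρ[u/w](S) → 4
  R → 6
  (ρ[u/w](S) ⋈[e=a] R) → 1

== RESULT ==
e | u | h | z | a
3 | q | 1 | p | 3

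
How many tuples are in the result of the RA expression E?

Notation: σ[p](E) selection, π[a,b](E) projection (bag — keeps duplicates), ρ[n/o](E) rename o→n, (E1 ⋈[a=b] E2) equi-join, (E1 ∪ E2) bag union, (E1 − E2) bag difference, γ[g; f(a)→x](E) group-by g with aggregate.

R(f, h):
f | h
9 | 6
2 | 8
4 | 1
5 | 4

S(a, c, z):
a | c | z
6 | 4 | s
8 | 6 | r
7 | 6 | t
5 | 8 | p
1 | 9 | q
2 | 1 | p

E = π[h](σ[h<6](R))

Stepwise |·|:
  R → 4
  σ[h<6](R) → 2
  π[h](σ[h<6](R)) → 2

|E| = 2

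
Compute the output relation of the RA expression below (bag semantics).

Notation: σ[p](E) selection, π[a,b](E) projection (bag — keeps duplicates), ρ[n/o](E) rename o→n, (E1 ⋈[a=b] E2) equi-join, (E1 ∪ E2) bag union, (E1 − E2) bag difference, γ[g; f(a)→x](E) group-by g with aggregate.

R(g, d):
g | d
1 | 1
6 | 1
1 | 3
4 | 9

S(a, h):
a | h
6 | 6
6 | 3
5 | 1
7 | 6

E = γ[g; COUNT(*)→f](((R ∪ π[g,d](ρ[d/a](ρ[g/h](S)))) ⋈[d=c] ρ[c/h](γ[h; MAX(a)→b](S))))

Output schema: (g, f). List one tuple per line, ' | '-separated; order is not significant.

Stepwise |·|:
  R → 4
  S → 4
  ρ[g/h](S) → 4
  ρ[d/a](ρ[g/h](S)) → 4
  π[g,d](ρ[d/a](ρ[g/h](S))) → 4
  (R ∪ π[g,d](ρ[d/a](ρ[g/h](S)))) → 8
  S → 4
  γ[h; MAX(a)→b](S) → 3
  ρ[c/h](γ[h; MAX(a)→b](S)) → 3
  ((R ∪ π[g,d](ρ[d/a](ρ[g/h](S)))) ⋈[d=c] ρ[c/h](γ[h; MAX(a)→b](S))) → 5
  γ[g; COUNT(*)→f](((R ∪ π[g,d](ρ[d/a](ρ[g/h](S)))) ⋈[d=c] ρ[c/h](γ[h; MAX(a)→b](S)))) → 3

== RESULT ==
g | f
1 | 2
3 | 1
6 | 2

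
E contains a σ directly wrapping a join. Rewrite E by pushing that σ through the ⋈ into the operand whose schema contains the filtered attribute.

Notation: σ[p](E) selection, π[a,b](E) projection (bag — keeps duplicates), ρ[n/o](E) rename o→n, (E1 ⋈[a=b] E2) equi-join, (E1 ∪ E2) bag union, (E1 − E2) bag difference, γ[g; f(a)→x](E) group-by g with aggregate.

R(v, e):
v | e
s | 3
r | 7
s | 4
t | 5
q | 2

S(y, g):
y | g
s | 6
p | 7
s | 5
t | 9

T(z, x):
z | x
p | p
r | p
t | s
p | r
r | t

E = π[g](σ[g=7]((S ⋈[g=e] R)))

σ filters on g, owned by the left side.
E' = π[g]((σ[g=7](S) ⋈[g=e] R))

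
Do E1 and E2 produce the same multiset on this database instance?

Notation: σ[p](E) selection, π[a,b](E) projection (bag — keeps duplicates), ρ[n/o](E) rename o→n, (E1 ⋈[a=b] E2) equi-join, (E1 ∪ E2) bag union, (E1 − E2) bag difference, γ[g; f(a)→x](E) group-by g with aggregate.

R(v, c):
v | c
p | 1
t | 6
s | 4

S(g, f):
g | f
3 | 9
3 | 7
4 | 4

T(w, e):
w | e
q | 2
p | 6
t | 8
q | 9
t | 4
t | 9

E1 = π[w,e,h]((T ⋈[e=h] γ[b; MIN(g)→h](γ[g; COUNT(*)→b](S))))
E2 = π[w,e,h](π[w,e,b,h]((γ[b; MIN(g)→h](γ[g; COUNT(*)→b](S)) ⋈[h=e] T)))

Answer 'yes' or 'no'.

E1 per-node cardinality:
  T → 6
  S → 3
  γ[g; COUNT(*)→b](S) → 2
  γ[b; MIN(g)→h](γ[g; COUNT(*)→b](S)) → 2
  (T ⋈[e=h] γ[b; MIN(g)→h](γ[g; COUNT(*)→b](S))) → 1
  π[w,e,h]((T ⋈[e=h] γ[b; MIN(g)→h](γ[g; COUNT(*)→b](S)))) → 1
E2 per-node cardinality:
  S → 3
  γ[g; COUNT(*)→b](S) → 2
  γ[b; MIN(g)→h](γ[g; COUNT(*)→b](S)) → 2
  T → 6
  (γ[b; MIN(g)→h](γ[g; COUNT(*)→b](S)) ⋈[h=e] T) → 1
  π[w,e,b,h]((γ[b; MIN(g)→h](γ[g; COUNT(*)→b](S)) ⋈[h=e] T)) → 1
  π[w,e,h](π[w,e,b,h]((γ[b; MIN(g)→h](γ[g; COUNT(*)→b](S)) ⋈[h=e] T))) → 1

E1 and E2 produce the same multiset:
w | e | h
t | 4 | 4

yes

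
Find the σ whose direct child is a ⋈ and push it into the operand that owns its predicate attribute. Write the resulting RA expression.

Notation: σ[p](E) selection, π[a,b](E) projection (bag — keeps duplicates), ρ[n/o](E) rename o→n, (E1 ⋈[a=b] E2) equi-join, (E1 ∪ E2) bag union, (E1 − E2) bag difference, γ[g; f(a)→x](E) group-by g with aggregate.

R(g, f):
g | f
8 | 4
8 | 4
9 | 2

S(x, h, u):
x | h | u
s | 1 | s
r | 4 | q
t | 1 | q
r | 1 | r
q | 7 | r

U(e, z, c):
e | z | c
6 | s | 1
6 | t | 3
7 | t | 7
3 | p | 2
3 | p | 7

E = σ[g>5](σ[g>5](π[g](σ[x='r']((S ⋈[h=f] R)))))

σ filters on x, owned by the left side.
E' = σ[g>5](σ[g>5](π[g]((σ[x='r'](S) ⋈[h=f] R))))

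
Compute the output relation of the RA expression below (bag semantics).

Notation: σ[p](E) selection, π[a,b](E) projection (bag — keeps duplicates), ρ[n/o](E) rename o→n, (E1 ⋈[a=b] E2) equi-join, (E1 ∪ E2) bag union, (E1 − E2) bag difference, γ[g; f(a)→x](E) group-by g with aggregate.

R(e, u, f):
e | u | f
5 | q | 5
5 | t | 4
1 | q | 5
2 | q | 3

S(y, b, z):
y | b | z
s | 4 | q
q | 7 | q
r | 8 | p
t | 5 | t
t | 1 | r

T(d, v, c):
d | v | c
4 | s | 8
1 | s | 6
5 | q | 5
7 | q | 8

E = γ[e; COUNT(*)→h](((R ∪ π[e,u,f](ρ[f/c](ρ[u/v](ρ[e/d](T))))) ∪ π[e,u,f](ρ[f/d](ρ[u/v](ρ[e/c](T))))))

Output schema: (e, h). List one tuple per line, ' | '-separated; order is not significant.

Subexpression sizes:
  R → 4
  T → 4
  ρ[e/d](T) → 4
  ρ[u/v](ρ[e/d](T)) → 4
  ρ[f/c](ρ[u/v](ρ[e/d](T))) → 4
  π[e,u,f](ρ[f/c](ρ[u/v](ρ[e/d](T)))) → 4
  (R ∪ π[e,u,f](ρ[f/c](ρ[u/v](ρ[e/d](T))))) → 8
  T → 4
  ρ[e/c](T) → 4
  ρ[u/v](ρ[e/c](T)) → 4
  ρ[f/d](ρ[u/v](ρ[e/c](T))) → 4
  π[e,u,f](ρ[f/d](ρ[u/v](ρ[e/c](T)))) → 4
  ((R ∪ π[e,u,f](ρ[f/c](ρ[u/v](ρ[e/d](T))))) ∪ π[e,u,f](ρ[f/d](ρ[u/v](ρ[e/c](T))))) → 12
  γ[e; COUNT(*)→h](((R ∪ π[e,u,f](ρ[f/c](ρ[u/v](ρ[e/d](T))))) ∪ π[e,u,f](ρ[f/d](ρ[u/v](ρ[e/c](T)))))) → 7

== RESULT ==
e | h
1 | 2
2 | 1
4 | 1
5 | 4
6 | 1
7 | 1
8 | 2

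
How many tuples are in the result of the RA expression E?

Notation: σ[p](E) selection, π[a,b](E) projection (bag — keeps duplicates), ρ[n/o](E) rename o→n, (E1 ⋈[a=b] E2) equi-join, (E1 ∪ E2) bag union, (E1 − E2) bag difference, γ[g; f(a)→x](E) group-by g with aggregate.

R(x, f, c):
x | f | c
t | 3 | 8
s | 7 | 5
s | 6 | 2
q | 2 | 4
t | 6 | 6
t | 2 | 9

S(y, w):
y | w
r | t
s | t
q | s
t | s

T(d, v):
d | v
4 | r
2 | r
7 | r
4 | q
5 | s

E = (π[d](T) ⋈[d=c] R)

Row counts bottom-up:
  T → 5
  π[d](T) → 5
  R → 6
  (π[d](T) ⋈[d=c] R) → 4

|E| = 4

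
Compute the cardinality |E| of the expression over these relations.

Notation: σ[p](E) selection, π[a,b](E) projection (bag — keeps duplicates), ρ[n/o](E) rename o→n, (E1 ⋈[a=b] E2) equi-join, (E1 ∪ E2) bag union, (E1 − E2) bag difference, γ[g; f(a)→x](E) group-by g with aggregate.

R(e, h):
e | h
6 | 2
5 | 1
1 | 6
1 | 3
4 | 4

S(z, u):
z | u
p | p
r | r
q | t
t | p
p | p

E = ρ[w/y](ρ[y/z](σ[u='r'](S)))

Stepwise |·|:
  S → 5
  σ[u='r'](S) → 1
  ρ[y/z](σ[u='r'](S)) → 1
  ρ[w/y](ρ[y/z](σ[u='r'](S))) → 1

|E| = 1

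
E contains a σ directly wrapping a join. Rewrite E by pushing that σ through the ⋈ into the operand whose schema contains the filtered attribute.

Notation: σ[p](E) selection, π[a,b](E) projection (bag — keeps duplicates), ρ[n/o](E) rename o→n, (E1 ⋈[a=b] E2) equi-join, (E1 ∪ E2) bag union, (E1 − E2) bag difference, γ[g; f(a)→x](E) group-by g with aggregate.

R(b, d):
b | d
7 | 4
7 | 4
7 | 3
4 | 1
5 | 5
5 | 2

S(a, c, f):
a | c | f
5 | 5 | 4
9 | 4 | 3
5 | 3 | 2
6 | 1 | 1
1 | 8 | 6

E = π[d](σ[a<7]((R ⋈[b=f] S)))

σ filters on a, owned by the right side.
E' = π[d]((R ⋈[b=f] σ[a<7](S)))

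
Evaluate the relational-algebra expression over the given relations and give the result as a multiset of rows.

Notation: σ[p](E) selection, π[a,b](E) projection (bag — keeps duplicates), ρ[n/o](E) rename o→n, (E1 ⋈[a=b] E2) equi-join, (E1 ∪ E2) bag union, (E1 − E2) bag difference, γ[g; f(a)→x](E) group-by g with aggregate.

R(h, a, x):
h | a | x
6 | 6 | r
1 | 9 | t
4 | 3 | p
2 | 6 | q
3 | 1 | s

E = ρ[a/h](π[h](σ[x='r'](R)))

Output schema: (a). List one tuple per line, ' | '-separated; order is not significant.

Row counts bottom-up:
  R → 5
  σ[x='r'](R) → 1
  π[h](σ[x='r'](R)) → 1
  ρ[a/h](π[h](σ[x='r'](R))) → 1

== RESULT ==
a
6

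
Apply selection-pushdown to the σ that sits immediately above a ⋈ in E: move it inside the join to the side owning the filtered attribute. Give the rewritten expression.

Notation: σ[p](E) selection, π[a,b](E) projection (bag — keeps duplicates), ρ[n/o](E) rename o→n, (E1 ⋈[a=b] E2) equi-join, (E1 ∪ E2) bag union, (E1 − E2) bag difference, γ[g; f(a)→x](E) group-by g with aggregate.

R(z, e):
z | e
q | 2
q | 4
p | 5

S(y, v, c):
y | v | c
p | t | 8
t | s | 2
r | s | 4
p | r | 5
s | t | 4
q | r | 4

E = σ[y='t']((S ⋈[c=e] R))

σ filters on y, owned by the left side.
E' = (σ[y='t'](S) ⋈[c=e] R)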